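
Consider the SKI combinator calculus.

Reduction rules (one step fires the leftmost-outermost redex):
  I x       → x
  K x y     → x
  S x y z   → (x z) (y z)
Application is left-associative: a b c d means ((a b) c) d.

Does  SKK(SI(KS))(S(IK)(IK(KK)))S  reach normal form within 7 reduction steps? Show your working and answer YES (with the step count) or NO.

Answer: NO — after 7 steps the term is KS(S(IK)(IK(KK)))S, not yet normal

Reduction:
  start: SKK(SI(KS))(S(IK)(IK(KK)))S
  →1  K(SI(KS))(K(SI(KS)))(S(IK)(IK(KK)))S
  →2  SI(KS)(S(IK)(IK(KK)))S
  →3  I(S(IK)(IK(KK)))(KS(S(IK)(IK(KK))))S
  →4  S(IK)(IK(KK))(KS(S(IK)(IK(KK))))S
  →5  IK(KS(S(IK)(IK(KK))))(IK(KK)(KS(S(IK)(IK(KK)))))S
  →6  K(KS(S(IK)(IK(KK))))(IK(KK)(KS(S(IK)(IK(KK)))))S
  →7  KS(S(IK)(IK(KK)))S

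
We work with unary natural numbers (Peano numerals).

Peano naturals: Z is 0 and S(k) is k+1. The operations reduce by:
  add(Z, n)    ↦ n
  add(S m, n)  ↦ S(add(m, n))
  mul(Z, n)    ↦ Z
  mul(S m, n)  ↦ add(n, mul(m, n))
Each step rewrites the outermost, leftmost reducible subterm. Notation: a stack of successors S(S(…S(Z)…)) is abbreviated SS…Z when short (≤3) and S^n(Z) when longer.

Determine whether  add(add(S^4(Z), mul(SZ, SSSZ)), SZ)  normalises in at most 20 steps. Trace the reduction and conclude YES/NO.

Answer: YES — reaches normal form S^8(Z) in 19 ≤ 20 steps

Derivation:
  start: add(add(S^4(Z), mul(SZ, SSSZ)), SZ)
  →1  add(S(add(SSSZ, mul(SZ, SSSZ))), SZ)
  →2  S(add(add(SSSZ, mul(SZ, SSSZ)), SZ))
  →3  S(add(S(add(SSZ, mul(SZ, SSSZ))), SZ))
  →4  S(S(add(add(SSZ, mul(SZ, SSSZ)), SZ)))
  →5  S(S(add(S(add(SZ, mul(SZ, SSSZ))), SZ)))
  →6  S(S(S(add(add(SZ, mul(SZ, SSSZ)), SZ))))
  →7  S(S(S(add(S(add(Z, mul(SZ, SSSZ))), SZ))))
  →8  S(S(S(S(add(add(Z, mul(SZ, SSSZ)), SZ)))))
  →9  S(S(S(S(add(mul(SZ, SSSZ), SZ)))))
  →10  S(S(S(S(add(add(SSSZ, mul(Z, SSSZ)), SZ)))))
  →11  S(S(S(S(add(S(add(SSZ, mul(Z, SSSZ))), SZ)))))
  →12  S(S(S(S(S(add(add(SSZ, mul(Z, SSSZ)), SZ))))))
  →13  S(S(S(S(S(add(S(add(SZ, mul(Z, SSSZ))), SZ))))))
  →14  S(S(S(S(S(S(add(add(SZ, mul(Z, SSSZ)), SZ)))))))
  →15  S(S(S(S(S(S(add(S(add(Z, mul(Z, SSSZ))), SZ)))))))
  →16  S(S(S(S(S(S(S(add(add(Z, mul(Z, SSSZ)), SZ))))))))
  →17  S(S(S(S(S(S(S(add(mul(Z, SSSZ), SZ))))))))
  →18  S(S(S(S(S(S(S(add(Z, SZ))))))))
  →19  S^8(Z)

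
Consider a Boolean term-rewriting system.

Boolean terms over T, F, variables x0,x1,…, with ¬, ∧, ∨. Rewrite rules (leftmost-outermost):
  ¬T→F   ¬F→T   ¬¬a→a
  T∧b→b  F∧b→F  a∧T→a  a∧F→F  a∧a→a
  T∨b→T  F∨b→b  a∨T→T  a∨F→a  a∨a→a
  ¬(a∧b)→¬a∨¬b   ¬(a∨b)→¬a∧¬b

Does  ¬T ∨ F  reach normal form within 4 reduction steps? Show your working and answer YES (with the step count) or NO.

Answer: YES — reaches normal form F in 2 ≤ 4 steps

Working:
  start: ¬T ∨ F
  step 1: ¬T
  step 2: F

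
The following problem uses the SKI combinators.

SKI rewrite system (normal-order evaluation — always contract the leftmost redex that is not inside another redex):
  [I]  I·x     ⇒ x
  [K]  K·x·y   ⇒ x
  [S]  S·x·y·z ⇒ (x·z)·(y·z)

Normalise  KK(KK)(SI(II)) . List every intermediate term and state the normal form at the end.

  start: KK(KK)(SI(II))
  [1] K(SI(II))
  [2] K(SII)

Answer: normal form = K(SII)  (in 2 steps)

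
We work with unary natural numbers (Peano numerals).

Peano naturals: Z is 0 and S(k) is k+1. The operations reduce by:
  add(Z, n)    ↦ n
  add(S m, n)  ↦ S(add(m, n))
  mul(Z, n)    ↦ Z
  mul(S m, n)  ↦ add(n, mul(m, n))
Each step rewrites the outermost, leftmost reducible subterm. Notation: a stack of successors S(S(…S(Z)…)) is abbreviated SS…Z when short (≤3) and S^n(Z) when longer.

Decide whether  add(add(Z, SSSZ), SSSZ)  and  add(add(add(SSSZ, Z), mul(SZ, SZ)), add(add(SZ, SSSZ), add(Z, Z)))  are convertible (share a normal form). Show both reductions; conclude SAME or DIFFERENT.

Answer: DIFFERENT — A ⇓ S^6(Z), B ⇓ S^8(Z)

Derivation:
Term A:
  start: add(add(Z, SSSZ), SSSZ)
  →1  add(SSSZ, SSSZ)
  →2  S(add(SSZ, SSSZ))
  →3  S(S(add(SZ, SSSZ)))
  →4  S(S(S(add(Z, SSSZ))))
  →5  S^6(Z)

Term B:
  start: add(add(add(SSSZ, Z), mul(SZ, SZ)), add(add(SZ, SSSZ), add(Z, Z)))
  →1  add(add(S(add(SSZ, Z)), mul(SZ, SZ)), add(add(SZ, SSSZ), add(Z, Z)))
  →2  add(S(add(add(SSZ, Z), mul(SZ, SZ))), add(add(SZ, SSSZ), add(Z, Z)))
  →3  S(add(add(add(SSZ, Z), mul(SZ, SZ)), add(add(SZ, SSSZ), add(Z, Z))))
  →4  S(add(add(S(add(SZ, Z)), mul(SZ, SZ)), add(add(SZ, SSSZ), add(Z, Z))))
  →5  S(add(S(add(add(SZ, Z), mul(SZ, SZ))), add(add(SZ, SSSZ), add(Z, Z))))
  →6  S(S(add(add(add(SZ, Z), mul(SZ, SZ)), add(add(SZ, SSSZ), add(Z, Z)))))
  →7  S(S(add(add(S(add(Z, Z)), mul(SZ, SZ)), add(add(SZ, SSSZ), add(Z, Z)))))
  →8  S(S(add(S(add(add(Z, Z), mul(SZ, SZ))), add(add(SZ, SSSZ), add(Z, Z)))))
  →9  S(S(S(add(add(add(Z, Z), mul(SZ, SZ)), add(add(SZ, SSSZ), add(Z, Z))))))
  →10  S(S(S(add(add(Z, mul(SZ, SZ)), add(add(SZ, SSSZ), add(Z, Z))))))
  →11  S(S(S(add(mul(SZ, SZ), add(add(SZ, SSSZ), add(Z, Z))))))
  →12  S(S(S(add(add(SZ, mul(Z, SZ)), add(add(SZ, SSSZ), add(Z, Z))))))
  →13  S(S(S(add(S(add(Z, mul(Z, SZ))), add(add(SZ, SSSZ), add(Z, Z))))))
  →14  S(S(S(S(add(add(Z, mul(Z, SZ)), add(add(SZ, SSSZ), add(Z, Z)))))))
  →15  S(S(S(S(add(mul(Z, SZ), add(add(SZ, SSSZ), add(Z, Z)))))))
  →16  S(S(S(S(add(Z, add(add(SZ, SSSZ), add(Z, Z)))))))
  →17  S(S(S(S(add(add(SZ, SSSZ), add(Z, Z))))))
  →18  S(S(S(S(add(S(add(Z, SSSZ)), add(Z, Z))))))
  →19  S(S(S(S(S(add(add(Z, SSSZ), add(Z, Z)))))))
  →20  S(S(S(S(S(add(SSSZ, add(Z, Z)))))))
  →21  S(S(S(S(S(S(add(SSZ, add(Z, Z))))))))
  →22  S(S(S(S(S(S(S(add(SZ, add(Z, Z)))))))))
  →23  S(S(S(S(S(S(S(S(add(Z, add(Z, Z))))))))))
  →24  S(S(S(S(S(S(S(S(add(Z, Z)))))))))
  →25  S^8(Z)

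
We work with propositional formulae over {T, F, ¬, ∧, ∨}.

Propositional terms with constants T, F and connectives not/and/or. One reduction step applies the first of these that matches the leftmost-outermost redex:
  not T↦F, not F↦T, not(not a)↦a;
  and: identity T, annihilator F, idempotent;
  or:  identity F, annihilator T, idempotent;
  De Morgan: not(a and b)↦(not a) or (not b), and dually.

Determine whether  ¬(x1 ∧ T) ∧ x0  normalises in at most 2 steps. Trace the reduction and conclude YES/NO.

  start: ¬(x1 ∧ T) ∧ x0
  →1  (¬x1 ∨ ¬T) ∧ x0
  →2  (¬x1 ∨ F) ∧ x0

Answer: NO — after 2 steps the term is (¬x1 ∨ F) ∧ x0, not yet normal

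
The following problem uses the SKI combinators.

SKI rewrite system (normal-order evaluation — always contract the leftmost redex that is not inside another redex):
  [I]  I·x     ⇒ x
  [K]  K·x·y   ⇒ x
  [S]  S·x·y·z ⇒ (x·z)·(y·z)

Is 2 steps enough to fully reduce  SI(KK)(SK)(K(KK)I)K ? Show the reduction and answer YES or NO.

Answer: NO — after 2 steps the term is SK(KK(SK))(K(KK)I)K, not yet normal

Working:
  start: SI(KK)(SK)(K(KK)I)K
  →1  I(SK)(KK(SK))(K(KK)I)K
  →2  SK(KK(SK))(K(KK)I)K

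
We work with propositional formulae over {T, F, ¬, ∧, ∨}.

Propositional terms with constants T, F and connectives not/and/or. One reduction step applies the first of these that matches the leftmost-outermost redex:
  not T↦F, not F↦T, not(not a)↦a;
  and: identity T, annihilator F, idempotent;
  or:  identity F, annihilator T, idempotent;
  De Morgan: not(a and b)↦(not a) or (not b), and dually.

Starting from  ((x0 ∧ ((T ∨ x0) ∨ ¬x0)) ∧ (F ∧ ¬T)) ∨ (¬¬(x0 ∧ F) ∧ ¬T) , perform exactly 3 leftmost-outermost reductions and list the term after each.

Answer: after 3 steps: (x0 ∧ (F ∧ ¬T)) ∨ (¬¬(x0 ∧ F) ∧ ¬T)

Working:
  start: ((x0 ∧ ((T ∨ x0) ∨ ¬x0)) ∧ (F ∧ ¬T)) ∨ (¬¬(x0 ∧ F) ∧ ¬T)
  →1  ((x0 ∧ (T ∨ ¬x0)) ∧ (F ∧ ¬T)) ∨ (¬¬(x0 ∧ F) ∧ ¬T)
  →2  ((x0 ∧ T) ∧ (F ∧ ¬T)) ∨ (¬¬(x0 ∧ F) ∧ ¬T)
  →3  (x0 ∧ (F ∧ ¬T)) ∨ (¬¬(x0 ∧ F) ∧ ¬T)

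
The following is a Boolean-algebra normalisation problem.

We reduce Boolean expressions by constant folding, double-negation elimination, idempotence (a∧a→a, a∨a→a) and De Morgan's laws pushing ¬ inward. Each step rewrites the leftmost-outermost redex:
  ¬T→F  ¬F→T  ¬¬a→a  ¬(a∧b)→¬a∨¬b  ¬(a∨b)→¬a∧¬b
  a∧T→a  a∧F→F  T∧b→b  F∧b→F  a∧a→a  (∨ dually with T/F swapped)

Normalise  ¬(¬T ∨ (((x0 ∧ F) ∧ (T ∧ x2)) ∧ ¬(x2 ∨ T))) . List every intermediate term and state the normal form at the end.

  start: ¬(¬T ∨ (((x0 ∧ F) ∧ (T ∧ x2)) ∧ ¬(x2 ∨ T)))
  [1] ¬¬T ∧ ¬(((x0 ∧ F) ∧ (T ∧ x2)) ∧ ¬(x2 ∨ T))
  [2] T ∧ ¬(((x0 ∧ F) ∧ (T ∧ x2)) ∧ ¬(x2 ∨ T))
  [3] ¬(((x0 ∧ F) ∧ (T ∧ x2)) ∧ ¬(x2 ∨ T))
  [4] ¬((x0 ∧ F) ∧ (T ∧ x2)) ∨ ¬¬(x2 ∨ T)
  [5] (¬(x0 ∧ F) ∨ ¬(T ∧ x2)) ∨ ¬¬(x2 ∨ T)
  [6] ((¬x0 ∨ ¬F) ∨ ¬(T ∧ x2)) ∨ ¬¬(x2 ∨ T)
  [7] ((¬x0 ∨ T) ∨ ¬(T ∧ x2)) ∨ ¬¬(x2 ∨ T)
  [8] (T ∨ ¬(T ∧ x2)) ∨ ¬¬(x2 ∨ T)
  [9] T ∨ ¬¬(x2 ∨ T)
  [10] T

Answer: normal form = T  (in 10 steps)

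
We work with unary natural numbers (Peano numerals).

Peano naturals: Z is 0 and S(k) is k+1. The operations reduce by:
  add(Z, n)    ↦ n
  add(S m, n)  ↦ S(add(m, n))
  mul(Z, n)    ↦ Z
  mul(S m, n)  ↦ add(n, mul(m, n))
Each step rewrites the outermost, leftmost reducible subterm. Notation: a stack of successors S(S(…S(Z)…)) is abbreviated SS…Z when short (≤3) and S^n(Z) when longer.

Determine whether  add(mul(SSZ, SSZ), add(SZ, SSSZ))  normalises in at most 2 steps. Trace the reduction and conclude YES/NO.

Answer: NO — after 2 steps the term is add(S(add(SZ, mul(SZ, SSZ))), add(SZ, SSSZ)), not yet normal

Derivation:
  start: add(mul(SSZ, SSZ), add(SZ, SSSZ))
  [1] add(add(SSZ, mul(SZ, SSZ)), add(SZ, SSSZ))
  [2] add(S(add(SZ, mul(SZ, SSZ))), add(SZ, SSSZ))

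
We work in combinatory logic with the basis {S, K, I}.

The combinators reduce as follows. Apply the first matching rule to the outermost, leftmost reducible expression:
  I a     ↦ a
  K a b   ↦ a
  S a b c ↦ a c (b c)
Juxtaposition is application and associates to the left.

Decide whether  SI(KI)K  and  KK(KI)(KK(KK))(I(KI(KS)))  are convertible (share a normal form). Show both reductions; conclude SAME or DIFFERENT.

Term A:
  start: SI(KI)K
  step 1: IK(KIK)
  step 2: K(KIK)
  step 3: KI

Term B:
  start: KK(KI)(KK(KK))(I(KI(KS)))
  step 1: K(KK(KK))(I(KI(KS)))
  step 2: KK(KK)
  step 3: K

Answer: DIFFERENT — A ⇓ KI, B ⇓ K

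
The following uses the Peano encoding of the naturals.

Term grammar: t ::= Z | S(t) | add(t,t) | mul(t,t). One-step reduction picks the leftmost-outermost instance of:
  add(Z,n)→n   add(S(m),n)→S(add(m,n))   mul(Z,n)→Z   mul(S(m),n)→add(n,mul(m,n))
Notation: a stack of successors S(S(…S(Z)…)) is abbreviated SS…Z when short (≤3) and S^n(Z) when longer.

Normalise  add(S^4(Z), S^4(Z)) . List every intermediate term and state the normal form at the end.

Answer: normal form = S^8(Z)  (in 5 steps)

Reduction:
  start: add(S^4(Z), S^4(Z))
  step 1: S(add(SSSZ, S^4(Z)))
  step 2: S(S(add(SSZ, S^4(Z))))
  step 3: S(S(S(add(SZ, S^4(Z)))))
  step 4: S(S(S(S(add(Z, S^4(Z))))))
  step 5: S^8(Z)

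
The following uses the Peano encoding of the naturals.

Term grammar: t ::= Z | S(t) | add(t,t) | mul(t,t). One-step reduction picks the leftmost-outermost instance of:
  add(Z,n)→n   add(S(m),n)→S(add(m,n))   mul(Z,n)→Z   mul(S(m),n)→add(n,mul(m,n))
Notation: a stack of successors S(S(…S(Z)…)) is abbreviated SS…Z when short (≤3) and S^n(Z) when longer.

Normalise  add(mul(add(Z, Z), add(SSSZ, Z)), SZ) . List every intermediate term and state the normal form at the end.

Answer: normal form = SZ  (in 3 steps)

Working:
  start: add(mul(add(Z, Z), add(SSSZ, Z)), SZ)
  step 1: add(mul(Z, add(SSSZ, Z)), SZ)
  step 2: add(Z, SZ)
  step 3: SZ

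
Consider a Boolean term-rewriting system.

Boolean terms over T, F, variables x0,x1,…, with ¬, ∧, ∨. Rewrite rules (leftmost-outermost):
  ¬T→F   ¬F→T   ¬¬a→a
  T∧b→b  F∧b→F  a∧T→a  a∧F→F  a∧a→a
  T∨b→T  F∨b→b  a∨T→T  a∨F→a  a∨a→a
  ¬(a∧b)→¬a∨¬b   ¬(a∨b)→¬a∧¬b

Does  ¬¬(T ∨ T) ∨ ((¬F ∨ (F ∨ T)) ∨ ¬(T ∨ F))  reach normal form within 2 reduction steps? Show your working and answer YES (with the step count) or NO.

Answer: NO — after 2 steps the term is T ∨ ((¬F ∨ (F ∨ T)) ∨ ¬(T ∨ F)), not yet normal

Reduction:
  start: ¬¬(T ∨ T) ∨ ((¬F ∨ (F ∨ T)) ∨ ¬(T ∨ F))
  step 1: (T ∨ T) ∨ ((¬F ∨ (F ∨ T)) ∨ ¬(T ∨ F))
  step 2: T ∨ ((¬F ∨ (F ∨ T)) ∨ ¬(T ∨ F))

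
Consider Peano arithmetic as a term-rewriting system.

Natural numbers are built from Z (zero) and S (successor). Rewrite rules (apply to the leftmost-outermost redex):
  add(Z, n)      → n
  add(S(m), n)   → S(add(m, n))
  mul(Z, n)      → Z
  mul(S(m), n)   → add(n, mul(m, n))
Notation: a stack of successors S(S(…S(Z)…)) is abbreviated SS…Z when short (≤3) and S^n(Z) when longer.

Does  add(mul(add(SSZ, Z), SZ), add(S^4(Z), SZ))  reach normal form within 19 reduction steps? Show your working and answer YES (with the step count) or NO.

  start: add(mul(add(SSZ, Z), SZ), add(S^4(Z), SZ))
  step 1: add(mul(S(add(SZ, Z)), SZ), add(S^4(Z), SZ))
  step 2: add(add(SZ, mul(add(SZ, Z), SZ)), add(S^4(Z), SZ))
  step 3: add(S(add(Z, mul(add(SZ, Z), SZ))), add(S^4(Z), SZ))
  step 4: S(add(add(Z, mul(add(SZ, Z), SZ)), add(S^4(Z), SZ)))
  step 5: S(add(mul(add(SZ, Z), SZ), add(S^4(Z), SZ)))
  step 6: S(add(mul(S(add(Z, Z)), SZ), add(S^4(Z), SZ)))
  step 7: S(add(add(SZ, mul(add(Z, Z), SZ)), add(S^4(Z), SZ)))
  step 8: S(add(S(add(Z, mul(add(Z, Z), SZ))), add(S^4(Z), SZ)))
  step 9: S(S(add(add(Z, mul(add(Z, Z), SZ)), add(S^4(Z), SZ))))
  step 10: S(S(add(mul(add(Z, Z), SZ), add(S^4(Z), SZ))))
  step 11: S(S(add(mul(Z, SZ), add(S^4(Z), SZ))))
  step 12: S(S(add(Z, add(S^4(Z), SZ))))
  step 13: S(S(add(S^4(Z), SZ)))
  step 14: S(S(S(add(SSSZ, SZ))))
  step 15: S(S(S(S(add(SSZ, SZ)))))
  step 16: S(S(S(S(S(add(SZ, SZ))))))
  step 17: S(S(S(S(S(S(add(Z, SZ)))))))
  step 18: S^7(Z)

Answer: YES — reaches normal form S^7(Z) in 18 ≤ 19 steps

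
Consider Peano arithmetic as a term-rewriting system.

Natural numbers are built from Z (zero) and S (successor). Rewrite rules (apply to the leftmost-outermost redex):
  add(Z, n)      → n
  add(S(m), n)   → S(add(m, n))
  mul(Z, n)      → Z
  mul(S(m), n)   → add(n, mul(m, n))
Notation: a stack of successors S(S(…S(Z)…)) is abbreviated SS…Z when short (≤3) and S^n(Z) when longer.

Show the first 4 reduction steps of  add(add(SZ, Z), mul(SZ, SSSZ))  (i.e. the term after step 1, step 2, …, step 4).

  start: add(add(SZ, Z), mul(SZ, SSSZ))
  →1  add(S(add(Z, Z)), mul(SZ, SSSZ))
  →2  S(add(add(Z, Z), mul(SZ, SSSZ)))
  →3  S(add(Z, mul(SZ, SSSZ)))
  →4  S(mul(SZ, SSSZ))

Answer: after 4 steps: S(mul(SZ, SSSZ))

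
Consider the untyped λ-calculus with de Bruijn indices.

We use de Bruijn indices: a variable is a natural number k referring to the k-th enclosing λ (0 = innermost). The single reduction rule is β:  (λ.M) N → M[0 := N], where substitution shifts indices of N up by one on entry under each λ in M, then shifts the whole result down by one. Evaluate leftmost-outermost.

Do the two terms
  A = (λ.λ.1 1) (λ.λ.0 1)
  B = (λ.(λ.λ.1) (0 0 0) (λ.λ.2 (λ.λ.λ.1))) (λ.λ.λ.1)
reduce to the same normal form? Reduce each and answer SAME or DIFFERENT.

Answer: DIFFERENT — A ⇓ λ.λ.0 (λ.λ.0 1), B ⇓ λ.λ.λ.λ.1

Reduction:
Term A:
  start: (λ.λ.1 1) (λ.λ.0 1)
  step 1: λ.(λ.λ.0 1) (λ.λ.0 1)
  step 2: λ.λ.0 (λ.λ.0 1)

Term B:
  start: (λ.(λ.λ.1) (0 0 0) (λ.λ.2 (λ.λ.λ.1))) (λ.λ.λ.1)
  step 1: (λ.λ.1) ((λ.λ.λ.1) (λ.λ.λ.1) (λ.λ.λ.1)) (λ.λ.(λ.λ.λ.1) (λ.λ.λ.1))
  step 2: (λ.(λ.λ.λ.1) (λ.λ.λ.1) (λ.λ.λ.1)) (λ.λ.(λ.λ.λ.1) (λ.λ.λ.1))
  step 3: (λ.λ.λ.1) (λ.λ.λ.1) (λ.λ.λ.1)
  step 4: (λ.λ.1) (λ.λ.λ.1)
  step 5: λ.λ.λ.λ.1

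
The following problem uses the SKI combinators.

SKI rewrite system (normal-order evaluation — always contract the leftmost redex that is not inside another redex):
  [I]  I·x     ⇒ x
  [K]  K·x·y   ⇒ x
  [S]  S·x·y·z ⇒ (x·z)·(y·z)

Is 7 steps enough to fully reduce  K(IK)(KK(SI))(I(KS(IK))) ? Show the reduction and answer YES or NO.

  start: K(IK)(KK(SI))(I(KS(IK)))
  →1  IK(I(KS(IK)))
  →2  K(I(KS(IK)))
  →3  K(KS(IK))
  →4  KS

Answer: YES — reaches normal form KS in 4 ≤ 7 steps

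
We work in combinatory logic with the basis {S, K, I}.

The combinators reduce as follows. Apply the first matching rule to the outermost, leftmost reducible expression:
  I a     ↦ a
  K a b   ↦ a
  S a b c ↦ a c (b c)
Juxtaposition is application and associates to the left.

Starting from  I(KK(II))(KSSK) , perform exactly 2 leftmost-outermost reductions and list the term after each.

  start: I(KK(II))(KSSK)
  [1] KK(II)(KSSK)
  [2] K(KSSK)

Answer: after 2 steps: K(KSSK)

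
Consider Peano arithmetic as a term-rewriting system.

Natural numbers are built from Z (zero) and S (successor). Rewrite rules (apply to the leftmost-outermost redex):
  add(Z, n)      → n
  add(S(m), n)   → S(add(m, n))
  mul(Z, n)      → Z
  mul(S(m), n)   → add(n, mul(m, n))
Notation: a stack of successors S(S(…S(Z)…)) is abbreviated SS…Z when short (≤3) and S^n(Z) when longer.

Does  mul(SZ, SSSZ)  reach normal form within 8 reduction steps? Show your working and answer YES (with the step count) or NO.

  start: mul(SZ, SSSZ)
  →1  add(SSSZ, mul(Z, SSSZ))
  →2  S(add(SSZ, mul(Z, SSSZ)))
  →3  S(S(add(SZ, mul(Z, SSSZ))))
  →4  S(S(S(add(Z, mul(Z, SSSZ)))))
  →5  S(S(S(mul(Z, SSSZ))))
  →6  SSSZ

Answer: YES — reaches normal form SSSZ in 6 ≤ 8 steps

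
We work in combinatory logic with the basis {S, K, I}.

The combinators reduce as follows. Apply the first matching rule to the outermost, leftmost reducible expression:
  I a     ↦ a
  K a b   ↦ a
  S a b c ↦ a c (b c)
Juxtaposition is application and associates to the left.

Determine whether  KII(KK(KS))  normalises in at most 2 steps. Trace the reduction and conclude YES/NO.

Answer: NO — after 2 steps the term is KK(KS), not yet normal

Reduction:
  start: KII(KK(KS))
  →1  I(KK(KS))
  →2  KK(KS)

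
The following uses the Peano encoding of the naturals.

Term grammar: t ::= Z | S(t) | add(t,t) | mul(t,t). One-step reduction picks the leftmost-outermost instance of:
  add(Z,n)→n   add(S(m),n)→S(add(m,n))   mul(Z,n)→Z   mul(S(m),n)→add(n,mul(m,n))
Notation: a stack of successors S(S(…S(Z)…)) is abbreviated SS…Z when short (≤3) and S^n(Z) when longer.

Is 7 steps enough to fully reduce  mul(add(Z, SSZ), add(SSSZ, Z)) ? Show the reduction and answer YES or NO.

Answer: NO — after 7 steps the term is S(S(add(S(add(Z, Z)), mul(SZ, add(SSSZ, Z))))), not yet normal

Reduction:
  start: mul(add(Z, SSZ), add(SSSZ, Z))
  →1  mul(SSZ, add(SSSZ, Z))
  →2  add(add(SSSZ, Z), mul(SZ, add(SSSZ, Z)))
  →3  add(S(add(SSZ, Z)), mul(SZ, add(SSSZ, Z)))
  →4  S(add(add(SSZ, Z), mul(SZ, add(SSSZ, Z))))
  →5  S(add(S(add(SZ, Z)), mul(SZ, add(SSSZ, Z))))
  →6  S(S(add(add(SZ, Z), mul(SZ, add(SSSZ, Z)))))
  →7  S(S(add(S(add(Z, Z)), mul(SZ, add(SSSZ, Z)))))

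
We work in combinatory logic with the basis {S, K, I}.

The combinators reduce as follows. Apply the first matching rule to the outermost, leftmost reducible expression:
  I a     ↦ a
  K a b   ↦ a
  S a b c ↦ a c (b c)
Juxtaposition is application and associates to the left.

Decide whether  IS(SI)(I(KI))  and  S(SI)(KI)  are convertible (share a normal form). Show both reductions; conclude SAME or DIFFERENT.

Term A:
  start: IS(SI)(I(KI))
  →1  S(SI)(I(KI))
  →2  S(SI)(KI)

Term B:
  start: S(SI)(KI)

Answer: SAME — A ⇓ S(SI)(KI), B ⇓ S(SI)(KI)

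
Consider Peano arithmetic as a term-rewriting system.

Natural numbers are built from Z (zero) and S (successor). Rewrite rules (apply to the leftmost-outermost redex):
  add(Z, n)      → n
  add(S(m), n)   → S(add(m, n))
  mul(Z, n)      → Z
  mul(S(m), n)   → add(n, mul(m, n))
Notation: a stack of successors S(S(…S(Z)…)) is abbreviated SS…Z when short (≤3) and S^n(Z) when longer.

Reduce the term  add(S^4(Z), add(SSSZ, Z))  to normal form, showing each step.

Answer: normal form = S^7(Z)  (in 9 steps)

Reduction:
  start: add(S^4(Z), add(SSSZ, Z))
  step 1: S(add(SSSZ, add(SSSZ, Z)))
  step 2: S(S(add(SSZ, add(SSSZ, Z))))
  step 3: S(S(S(add(SZ, add(SSSZ, Z)))))
  step 4: S(S(S(S(add(Z, add(SSSZ, Z))))))
  step 5: S(S(S(S(add(SSSZ, Z)))))
  step 6: S(S(S(S(S(add(SSZ, Z))))))
  step 7: S(S(S(S(S(S(add(SZ, Z)))))))
  step 8: S(S(S(S(S(S(S(add(Z, Z))))))))
  step 9: S^7(Z)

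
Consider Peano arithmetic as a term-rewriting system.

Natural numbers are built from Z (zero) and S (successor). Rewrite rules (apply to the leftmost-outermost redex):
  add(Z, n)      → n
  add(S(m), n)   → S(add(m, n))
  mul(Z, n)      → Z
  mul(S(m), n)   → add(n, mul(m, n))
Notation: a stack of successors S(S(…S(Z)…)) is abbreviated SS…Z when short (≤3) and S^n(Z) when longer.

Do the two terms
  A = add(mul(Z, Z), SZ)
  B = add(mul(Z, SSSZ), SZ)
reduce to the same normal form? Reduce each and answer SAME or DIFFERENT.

Answer: SAME — A ⇓ SZ, B ⇓ SZ

Reduction:
Term A:
  start: add(mul(Z, Z), SZ)
  step 1: add(Z, SZ)
  step 2: SZ

Term B:
  start: add(mul(Z, SSSZ), SZ)
  step 1: add(Z, SZ)
  step 2: SZ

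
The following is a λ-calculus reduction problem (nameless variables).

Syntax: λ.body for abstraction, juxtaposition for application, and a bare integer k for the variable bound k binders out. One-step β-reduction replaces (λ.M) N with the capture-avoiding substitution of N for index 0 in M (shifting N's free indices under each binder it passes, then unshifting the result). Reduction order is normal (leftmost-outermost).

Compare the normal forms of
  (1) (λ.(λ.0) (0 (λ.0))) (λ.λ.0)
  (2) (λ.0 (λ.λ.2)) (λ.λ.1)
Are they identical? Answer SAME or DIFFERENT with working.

Term A:
  start: (λ.(λ.0) (0 (λ.0))) (λ.λ.0)
  →1  (λ.0) ((λ.λ.0) (λ.0))
  →2  (λ.λ.0) (λ.0)
  →3  λ.0

Term B:
  start: (λ.0 (λ.λ.2)) (λ.λ.1)
  →1  (λ.λ.1) (λ.λ.λ.λ.1)
  →2  λ.λ.λ.λ.λ.1

Answer: DIFFERENT — A ⇓ λ.0, B ⇓ λ.λ.λ.λ.λ.1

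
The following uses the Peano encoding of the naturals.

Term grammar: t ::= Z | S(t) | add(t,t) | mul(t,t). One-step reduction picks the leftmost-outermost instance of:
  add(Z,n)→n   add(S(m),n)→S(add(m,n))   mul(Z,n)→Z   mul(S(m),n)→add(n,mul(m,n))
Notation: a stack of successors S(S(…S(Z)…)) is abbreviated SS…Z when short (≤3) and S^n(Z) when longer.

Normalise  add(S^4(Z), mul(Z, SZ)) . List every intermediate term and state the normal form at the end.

Answer: normal form = S^4(Z)  (in 6 steps)

Working:
  start: add(S^4(Z), mul(Z, SZ))
  step 1: S(add(SSSZ, mul(Z, SZ)))
  step 2: S(S(add(SSZ, mul(Z, SZ))))
  step 3: S(S(S(add(SZ, mul(Z, SZ)))))
  step 4: S(S(S(S(add(Z, mul(Z, SZ))))))
  step 5: S(S(S(S(mul(Z, SZ)))))
  step 6: S^4(Z)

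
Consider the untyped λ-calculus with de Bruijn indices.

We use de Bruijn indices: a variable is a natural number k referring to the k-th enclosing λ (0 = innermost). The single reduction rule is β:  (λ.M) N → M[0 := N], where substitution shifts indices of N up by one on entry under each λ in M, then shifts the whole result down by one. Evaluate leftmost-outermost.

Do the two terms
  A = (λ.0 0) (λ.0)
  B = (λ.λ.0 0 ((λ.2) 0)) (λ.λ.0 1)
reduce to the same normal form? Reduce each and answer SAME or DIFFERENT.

Answer: DIFFERENT — A ⇓ λ.0, B ⇓ λ.0 0 (λ.λ.0 1)

Derivation:
Term A:
  start: (λ.0 0) (λ.0)
  [1] (λ.0) (λ.0)
  [2] λ.0

Term B:
  start: (λ.λ.0 0 ((λ.2) 0)) (λ.λ.0 1)
  [1] λ.0 0 ((λ.λ.λ.0 1) 0)
  [2] λ.0 0 (λ.λ.0 1)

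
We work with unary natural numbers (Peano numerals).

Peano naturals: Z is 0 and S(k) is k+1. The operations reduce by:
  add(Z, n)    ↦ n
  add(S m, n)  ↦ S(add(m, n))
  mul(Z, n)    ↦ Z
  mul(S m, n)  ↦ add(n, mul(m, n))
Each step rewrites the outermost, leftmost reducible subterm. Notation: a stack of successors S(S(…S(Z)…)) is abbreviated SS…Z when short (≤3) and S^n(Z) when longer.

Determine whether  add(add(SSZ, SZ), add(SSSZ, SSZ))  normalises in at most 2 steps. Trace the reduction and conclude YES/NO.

Answer: NO — after 2 steps the term is S(add(add(SZ, SZ), add(SSSZ, SSZ))), not yet normal

Working:
  start: add(add(SSZ, SZ), add(SSSZ, SSZ))
  step 1: add(S(add(SZ, SZ)), add(SSSZ, SSZ))
  step 2: S(add(add(SZ, SZ), add(SSSZ, SSZ)))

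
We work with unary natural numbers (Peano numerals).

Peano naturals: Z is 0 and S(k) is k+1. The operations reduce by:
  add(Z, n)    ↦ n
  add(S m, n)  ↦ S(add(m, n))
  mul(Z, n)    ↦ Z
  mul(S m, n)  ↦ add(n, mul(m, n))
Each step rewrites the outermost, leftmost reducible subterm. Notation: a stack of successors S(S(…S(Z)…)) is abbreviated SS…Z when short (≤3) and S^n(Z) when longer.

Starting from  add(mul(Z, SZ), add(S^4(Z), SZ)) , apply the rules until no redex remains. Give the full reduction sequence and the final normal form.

  start: add(mul(Z, SZ), add(S^4(Z), SZ))
  step 1: add(Z, add(S^4(Z), SZ))
  step 2: add(S^4(Z), SZ)
  step 3: S(add(SSSZ, SZ))
  step 4: S(S(add(SSZ, SZ)))
  step 5: S(S(S(add(SZ, SZ))))
  step 6: S(S(S(S(add(Z, SZ)))))
  step 7: S^5(Z)

Answer: normal form = S^5(Z)  (in 7 steps)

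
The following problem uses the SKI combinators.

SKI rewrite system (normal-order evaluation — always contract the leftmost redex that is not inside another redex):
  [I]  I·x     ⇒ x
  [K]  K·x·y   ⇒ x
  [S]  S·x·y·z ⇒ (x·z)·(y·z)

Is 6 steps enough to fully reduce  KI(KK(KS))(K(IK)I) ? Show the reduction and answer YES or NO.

  start: KI(KK(KS))(K(IK)I)
  →1  I(K(IK)I)
  →2  K(IK)I
  →3  IK
  →4  K

Answer: YES — reaches normal form K in 4 ≤ 6 steps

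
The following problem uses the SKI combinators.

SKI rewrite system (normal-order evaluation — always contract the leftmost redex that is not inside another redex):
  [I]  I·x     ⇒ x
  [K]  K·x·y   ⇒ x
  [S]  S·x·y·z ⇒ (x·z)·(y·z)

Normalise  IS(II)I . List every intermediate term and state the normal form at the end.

Answer: normal form = SII  (in 2 steps)

Reduction:
  start: IS(II)I
  →1  S(II)I
  →2  SII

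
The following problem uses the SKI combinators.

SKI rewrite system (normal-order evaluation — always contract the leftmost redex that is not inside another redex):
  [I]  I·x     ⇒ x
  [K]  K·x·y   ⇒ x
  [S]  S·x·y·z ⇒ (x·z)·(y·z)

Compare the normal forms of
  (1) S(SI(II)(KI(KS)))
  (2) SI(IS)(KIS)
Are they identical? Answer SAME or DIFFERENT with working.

Term A:
  start: S(SI(II)(KI(KS)))
  [1] S(I(KI(KS))(II(KI(KS))))
  [2] S(KI(KS)(II(KI(KS))))
  [3] S(I(II(KI(KS))))
  [4] S(II(KI(KS)))
  [5] S(I(KI(KS)))
  [6] S(KI(KS))
  [7] SI

Term B:
  start: SI(IS)(KIS)
  [1] I(KIS)(IS(KIS))
  [2] KIS(IS(KIS))
  [3] I(IS(KIS))
  [4] IS(KIS)
  [5] S(KIS)
  [6] SI

Answer: SAME — A ⇓ SI, B ⇓ SI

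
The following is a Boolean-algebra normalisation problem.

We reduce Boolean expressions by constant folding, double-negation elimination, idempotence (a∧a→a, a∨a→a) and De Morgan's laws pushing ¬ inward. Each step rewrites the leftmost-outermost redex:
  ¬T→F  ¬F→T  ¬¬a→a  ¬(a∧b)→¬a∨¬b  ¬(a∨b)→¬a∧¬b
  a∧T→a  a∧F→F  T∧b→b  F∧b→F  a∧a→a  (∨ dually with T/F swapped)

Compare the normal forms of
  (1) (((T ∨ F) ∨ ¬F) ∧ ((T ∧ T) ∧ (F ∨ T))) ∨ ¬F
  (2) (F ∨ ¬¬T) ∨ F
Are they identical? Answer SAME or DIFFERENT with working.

Term A:
  start: (((T ∨ F) ∨ ¬F) ∧ ((T ∧ T) ∧ (F ∨ T))) ∨ ¬F
  step 1: ((T ∨ ¬F) ∧ ((T ∧ T) ∧ (F ∨ T))) ∨ ¬F
  step 2: (T ∧ ((T ∧ T) ∧ (F ∨ T))) ∨ ¬F
  step 3: ((T ∧ T) ∧ (F ∨ T)) ∨ ¬F
  step 4: (T ∧ (F ∨ T)) ∨ ¬F
  step 5: (F ∨ T) ∨ ¬F
  step 6: T ∨ ¬F
  step 7: T

Term B:
  start: (F ∨ ¬¬T) ∨ F
  step 1: F ∨ ¬¬T
  step 2: ¬¬T
  step 3: T

Answer: SAME — A ⇓ T, B ⇓ T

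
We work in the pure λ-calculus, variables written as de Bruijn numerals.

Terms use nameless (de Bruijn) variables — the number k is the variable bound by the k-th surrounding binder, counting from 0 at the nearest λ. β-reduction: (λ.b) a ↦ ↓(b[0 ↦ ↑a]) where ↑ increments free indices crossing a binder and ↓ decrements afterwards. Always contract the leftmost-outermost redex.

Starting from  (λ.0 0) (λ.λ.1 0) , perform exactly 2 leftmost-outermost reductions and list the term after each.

Answer: after 2 steps: λ.(λ.λ.1 0) 0

Working:
  start: (λ.0 0) (λ.λ.1 0)
  step 1: (λ.λ.1 0) (λ.λ.1 0)
  step 2: λ.(λ.λ.1 0) 0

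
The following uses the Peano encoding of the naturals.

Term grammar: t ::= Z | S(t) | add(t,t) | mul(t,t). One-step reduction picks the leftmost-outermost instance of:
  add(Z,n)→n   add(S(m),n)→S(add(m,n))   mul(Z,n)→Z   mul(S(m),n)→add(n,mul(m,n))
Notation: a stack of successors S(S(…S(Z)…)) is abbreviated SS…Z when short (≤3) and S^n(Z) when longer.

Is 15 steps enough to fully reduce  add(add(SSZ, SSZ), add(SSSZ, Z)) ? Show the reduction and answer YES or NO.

Answer: YES — reaches normal form S^7(Z) in 12 ≤ 15 steps

Reduction:
  start: add(add(SSZ, SSZ), add(SSSZ, Z))
  step 1: add(S(add(SZ, SSZ)), add(SSSZ, Z))
  step 2: S(add(add(SZ, SSZ), add(SSSZ, Z)))
  step 3: S(add(S(add(Z, SSZ)), add(SSSZ, Z)))
  step 4: S(S(add(add(Z, SSZ), add(SSSZ, Z))))
  step 5: S(S(add(SSZ, add(SSSZ, Z))))
  step 6: S(S(S(add(SZ, add(SSSZ, Z)))))
  step 7: S(S(S(S(add(Z, add(SSSZ, Z))))))
  step 8: S(S(S(S(add(SSSZ, Z)))))
  step 9: S(S(S(S(S(add(SSZ, Z))))))
  step 10: S(S(S(S(S(S(add(SZ, Z)))))))
  step 11: S(S(S(S(S(S(S(add(Z, Z))))))))
  step 12: S^7(Z)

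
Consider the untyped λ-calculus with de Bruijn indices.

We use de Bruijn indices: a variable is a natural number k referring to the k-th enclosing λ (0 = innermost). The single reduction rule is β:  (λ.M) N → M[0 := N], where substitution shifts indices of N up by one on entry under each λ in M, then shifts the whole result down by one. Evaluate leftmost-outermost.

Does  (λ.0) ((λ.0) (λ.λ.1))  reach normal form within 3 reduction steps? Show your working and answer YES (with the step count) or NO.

Answer: YES — reaches normal form λ.λ.1 in 2 ≤ 3 steps

Working:
  start: (λ.0) ((λ.0) (λ.λ.1))
  →1  (λ.0) (λ.λ.1)
  →2  λ.λ.1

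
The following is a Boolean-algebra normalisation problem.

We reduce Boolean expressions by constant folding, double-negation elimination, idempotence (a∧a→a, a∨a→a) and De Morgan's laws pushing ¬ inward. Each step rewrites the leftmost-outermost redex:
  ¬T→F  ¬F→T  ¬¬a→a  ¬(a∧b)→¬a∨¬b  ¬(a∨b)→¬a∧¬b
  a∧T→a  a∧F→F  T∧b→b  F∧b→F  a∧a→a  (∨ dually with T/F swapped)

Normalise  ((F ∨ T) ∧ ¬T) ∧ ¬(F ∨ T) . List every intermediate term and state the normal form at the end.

Answer: normal form = F  (in 4 steps)

Derivation:
  start: ((F ∨ T) ∧ ¬T) ∧ ¬(F ∨ T)
  [1] (T ∧ ¬T) ∧ ¬(F ∨ T)
  [2] ¬T ∧ ¬(F ∨ T)
  [3] F ∧ ¬(F ∨ T)
  [4] F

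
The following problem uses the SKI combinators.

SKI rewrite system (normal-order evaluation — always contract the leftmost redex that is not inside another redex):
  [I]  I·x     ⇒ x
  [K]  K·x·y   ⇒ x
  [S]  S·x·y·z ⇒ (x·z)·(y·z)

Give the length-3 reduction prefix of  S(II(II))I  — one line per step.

Answer: after 3 steps: SII

Derivation:
  start: S(II(II))I
  [1] S(I(II))I
  [2] S(II)I
  [3] SII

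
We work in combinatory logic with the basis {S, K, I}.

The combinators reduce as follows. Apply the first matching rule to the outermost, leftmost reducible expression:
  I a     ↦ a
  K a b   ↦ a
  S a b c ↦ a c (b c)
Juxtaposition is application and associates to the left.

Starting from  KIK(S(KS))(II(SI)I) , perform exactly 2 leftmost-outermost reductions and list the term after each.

Answer: after 2 steps: S(KS)(II(SI)I)

Derivation:
  start: KIK(S(KS))(II(SI)I)
  [1] I(S(KS))(II(SI)I)
  [2] S(KS)(II(SI)I)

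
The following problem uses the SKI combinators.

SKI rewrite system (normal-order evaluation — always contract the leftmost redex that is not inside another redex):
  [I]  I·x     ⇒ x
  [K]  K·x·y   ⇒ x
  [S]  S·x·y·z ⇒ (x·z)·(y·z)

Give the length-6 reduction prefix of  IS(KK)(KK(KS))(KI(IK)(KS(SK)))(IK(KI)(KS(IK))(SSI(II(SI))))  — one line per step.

Answer: after 6 steps: K(I(KS(SK)))

Derivation:
  start: IS(KK)(KK(KS))(KI(IK)(KS(SK)))(IK(KI)(KS(IK))(SSI(II(SI))))
  step 1: S(KK)(KK(KS))(KI(IK)(KS(SK)))(IK(KI)(KS(IK))(SSI(II(SI))))
  step 2: KK(KI(IK)(KS(SK)))(KK(KS)(KI(IK)(KS(SK))))(IK(KI)(KS(IK))(SSI(II(SI))))
  step 3: K(KK(KS)(KI(IK)(KS(SK))))(IK(KI)(KS(IK))(SSI(II(SI))))
  step 4: KK(KS)(KI(IK)(KS(SK)))
  step 5: K(KI(IK)(KS(SK)))
  step 6: K(I(KS(SK)))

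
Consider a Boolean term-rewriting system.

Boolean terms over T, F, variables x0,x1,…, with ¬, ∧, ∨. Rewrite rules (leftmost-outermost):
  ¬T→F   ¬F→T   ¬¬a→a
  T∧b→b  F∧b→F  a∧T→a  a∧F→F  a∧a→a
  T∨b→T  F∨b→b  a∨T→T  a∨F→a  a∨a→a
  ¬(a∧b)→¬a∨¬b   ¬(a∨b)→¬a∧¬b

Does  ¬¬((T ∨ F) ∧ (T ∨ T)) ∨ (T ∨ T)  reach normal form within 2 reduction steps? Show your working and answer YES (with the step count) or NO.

  start: ¬¬((T ∨ F) ∧ (T ∨ T)) ∨ (T ∨ T)
  step 1: ((T ∨ F) ∧ (T ∨ T)) ∨ (T ∨ T)
  step 2: (T ∧ (T ∨ T)) ∨ (T ∨ T)

Answer: NO — after 2 steps the term is (T ∧ (T ∨ T)) ∨ (T ∨ T), not yet normal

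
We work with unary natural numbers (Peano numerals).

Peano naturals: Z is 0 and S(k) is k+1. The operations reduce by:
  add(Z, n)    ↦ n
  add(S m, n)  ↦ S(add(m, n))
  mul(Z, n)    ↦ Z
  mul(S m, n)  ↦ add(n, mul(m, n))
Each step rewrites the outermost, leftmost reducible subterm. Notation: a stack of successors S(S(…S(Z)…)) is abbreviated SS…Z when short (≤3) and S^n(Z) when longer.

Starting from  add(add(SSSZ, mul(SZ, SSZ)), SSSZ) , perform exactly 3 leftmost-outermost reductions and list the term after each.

  start: add(add(SSSZ, mul(SZ, SSZ)), SSSZ)
  →1  add(S(add(SSZ, mul(SZ, SSZ))), SSSZ)
  →2  S(add(add(SSZ, mul(SZ, SSZ)), SSSZ))
  →3  S(add(S(add(SZ, mul(SZ, SSZ))), SSSZ))

Answer: after 3 steps: S(add(S(add(SZ, mul(SZ, SSZ))), SSSZ))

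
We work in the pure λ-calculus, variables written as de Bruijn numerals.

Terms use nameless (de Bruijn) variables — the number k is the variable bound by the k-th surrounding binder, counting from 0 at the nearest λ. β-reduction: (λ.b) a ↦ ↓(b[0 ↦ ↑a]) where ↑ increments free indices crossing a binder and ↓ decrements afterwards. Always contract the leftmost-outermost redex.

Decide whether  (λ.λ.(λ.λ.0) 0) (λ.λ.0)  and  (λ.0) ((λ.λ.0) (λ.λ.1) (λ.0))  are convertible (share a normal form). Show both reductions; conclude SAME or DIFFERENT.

Answer: DIFFERENT — A ⇓ λ.λ.0, B ⇓ λ.0

Derivation:
Term A:
  start: (λ.λ.(λ.λ.0) 0) (λ.λ.0)
  step 1: λ.(λ.λ.0) 0
  step 2: λ.λ.0

Term B:
  start: (λ.0) ((λ.λ.0) (λ.λ.1) (λ.0))
  step 1: (λ.λ.0) (λ.λ.1) (λ.0)
  step 2: (λ.0) (λ.0)
  step 3: λ.0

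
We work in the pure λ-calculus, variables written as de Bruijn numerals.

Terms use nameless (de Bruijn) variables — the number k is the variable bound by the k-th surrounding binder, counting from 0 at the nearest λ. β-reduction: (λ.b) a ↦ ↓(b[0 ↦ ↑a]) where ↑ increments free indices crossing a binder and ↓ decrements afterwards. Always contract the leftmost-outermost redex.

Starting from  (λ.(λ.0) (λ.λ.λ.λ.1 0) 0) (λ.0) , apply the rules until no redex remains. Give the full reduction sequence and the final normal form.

  start: (λ.(λ.0) (λ.λ.λ.λ.1 0) 0) (λ.0)
  →1  (λ.0) (λ.λ.λ.λ.1 0) (λ.0)
  →2  (λ.λ.λ.λ.1 0) (λ.0)
  →3  λ.λ.λ.1 0

Answer: normal form = λ.λ.λ.1 0  (in 3 steps)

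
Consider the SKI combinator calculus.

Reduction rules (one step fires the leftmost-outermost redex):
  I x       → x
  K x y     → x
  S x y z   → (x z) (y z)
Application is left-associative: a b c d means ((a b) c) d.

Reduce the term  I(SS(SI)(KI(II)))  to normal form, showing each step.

Answer: normal form = SI(SII)  (in 4 steps)

Derivation:
  start: I(SS(SI)(KI(II)))
  step 1: SS(SI)(KI(II))
  step 2: S(KI(II))(SI(KI(II)))
  step 3: SI(SI(KI(II)))
  step 4: SI(SII)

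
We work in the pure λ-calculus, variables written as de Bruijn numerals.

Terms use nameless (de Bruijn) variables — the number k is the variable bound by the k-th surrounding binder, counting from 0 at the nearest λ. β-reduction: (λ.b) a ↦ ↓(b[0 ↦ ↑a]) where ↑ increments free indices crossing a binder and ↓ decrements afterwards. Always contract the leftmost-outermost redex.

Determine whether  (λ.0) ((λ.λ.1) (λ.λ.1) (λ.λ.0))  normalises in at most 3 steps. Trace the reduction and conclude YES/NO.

Answer: YES — reaches normal form λ.λ.1 in 3 ≤ 3 steps

Working:
  start: (λ.0) ((λ.λ.1) (λ.λ.1) (λ.λ.0))
  [1] (λ.λ.1) (λ.λ.1) (λ.λ.0)
  [2] (λ.λ.λ.1) (λ.λ.0)
  [3] λ.λ.1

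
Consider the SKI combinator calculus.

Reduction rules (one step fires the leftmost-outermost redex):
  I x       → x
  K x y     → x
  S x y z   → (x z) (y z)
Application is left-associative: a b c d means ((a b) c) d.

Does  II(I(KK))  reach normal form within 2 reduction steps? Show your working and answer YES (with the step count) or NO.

  start: II(I(KK))
  [1] I(I(KK))
  [2] I(KK)

Answer: NO — after 2 steps the term is I(KK), not yet normal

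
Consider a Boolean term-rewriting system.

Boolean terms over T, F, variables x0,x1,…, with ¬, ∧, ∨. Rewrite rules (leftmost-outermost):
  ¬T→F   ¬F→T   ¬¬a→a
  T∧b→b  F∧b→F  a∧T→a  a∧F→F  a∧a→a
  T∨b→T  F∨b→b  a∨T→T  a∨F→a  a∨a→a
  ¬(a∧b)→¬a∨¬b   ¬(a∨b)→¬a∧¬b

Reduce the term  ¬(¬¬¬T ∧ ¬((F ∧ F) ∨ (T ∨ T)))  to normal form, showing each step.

  start: ¬(¬¬¬T ∧ ¬((F ∧ F) ∨ (T ∨ T)))
  [1] ¬¬¬¬T ∨ ¬¬((F ∧ F) ∨ (T ∨ T))
  [2] ¬¬T ∨ ¬¬((F ∧ F) ∨ (T ∨ T))
  [3] T ∨ ¬¬((F ∧ F) ∨ (T ∨ T))
  [4] T

Answer: normal form = T  (in 4 steps)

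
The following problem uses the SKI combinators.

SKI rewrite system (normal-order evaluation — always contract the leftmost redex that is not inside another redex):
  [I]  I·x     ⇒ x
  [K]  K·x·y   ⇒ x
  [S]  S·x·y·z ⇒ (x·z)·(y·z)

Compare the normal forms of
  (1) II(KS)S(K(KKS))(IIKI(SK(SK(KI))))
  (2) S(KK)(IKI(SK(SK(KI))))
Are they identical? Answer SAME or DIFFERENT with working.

Answer: SAME — A ⇓ S(KK)I, B ⇓ S(KK)I

Working:
Term A:
  start: II(KS)S(K(KKS))(IIKI(SK(SK(KI))))
  [1] I(KS)S(K(KKS))(IIKI(SK(SK(KI))))
  [2] KSS(K(KKS))(IIKI(SK(SK(KI))))
  [3] S(K(KKS))(IIKI(SK(SK(KI))))
  [4] S(KK)(IIKI(SK(SK(KI))))
  [5] S(KK)(IKI(SK(SK(KI))))
  [6] S(KK)(KI(SK(SK(KI))))
  [7] S(KK)I

Term B:
  start: S(KK)(IKI(SK(SK(KI))))
  [1] S(KK)(KI(SK(SK(KI))))
  [2] S(KK)I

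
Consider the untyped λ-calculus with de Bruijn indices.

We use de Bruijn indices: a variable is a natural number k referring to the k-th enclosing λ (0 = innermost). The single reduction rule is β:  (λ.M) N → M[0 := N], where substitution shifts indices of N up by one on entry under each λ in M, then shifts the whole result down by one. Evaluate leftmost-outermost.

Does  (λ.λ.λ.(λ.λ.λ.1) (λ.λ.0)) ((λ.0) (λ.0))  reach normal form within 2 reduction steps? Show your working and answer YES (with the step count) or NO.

Answer: YES — reaches normal form λ.λ.λ.λ.1 in 2 ≤ 2 steps

Reduction:
  start: (λ.λ.λ.(λ.λ.λ.1) (λ.λ.0)) ((λ.0) (λ.0))
  step 1: λ.λ.(λ.λ.λ.1) (λ.λ.0)
  step 2: λ.λ.λ.λ.1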